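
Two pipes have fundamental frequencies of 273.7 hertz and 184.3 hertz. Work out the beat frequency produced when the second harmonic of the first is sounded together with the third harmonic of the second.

5.5 Hz

Second harmonic of the first: 2·273.7 = 547.4 Hz.
Third harmonic of the second: 3·184.3 = 552.9 Hz.
f_beat = |547.4 − 552.9| = 5.5 Hz.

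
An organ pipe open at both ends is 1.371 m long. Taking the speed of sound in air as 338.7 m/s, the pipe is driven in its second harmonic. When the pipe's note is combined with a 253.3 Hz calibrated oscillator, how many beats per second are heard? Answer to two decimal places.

6.25 Hz

Open pipe: f_n = n·v/(2L) = 2·338.7/(2·1.371) = 247.0460 Hz.
f_beat = |247.0460 − 253.3| = 6.25 Hz.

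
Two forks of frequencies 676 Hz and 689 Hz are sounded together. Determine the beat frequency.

The beat frequency equals the magnitude of the frequency difference.
|676 − 689| = 13 Hz.

13 Hz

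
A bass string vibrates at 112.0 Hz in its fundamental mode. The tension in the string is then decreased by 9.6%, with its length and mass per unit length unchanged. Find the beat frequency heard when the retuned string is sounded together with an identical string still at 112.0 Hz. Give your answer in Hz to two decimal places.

For a string, f ∝ √T, so the new frequency is 112.0·√0.904 = 106.4884 Hz.
f_beat = |106.4884 − 112.0| = 5.51 Hz.

5.51 Hz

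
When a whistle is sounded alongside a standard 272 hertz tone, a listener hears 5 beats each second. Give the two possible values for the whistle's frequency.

|f − 272| = 5, so f = 272 ± 5.

267 Hz or 277 Hz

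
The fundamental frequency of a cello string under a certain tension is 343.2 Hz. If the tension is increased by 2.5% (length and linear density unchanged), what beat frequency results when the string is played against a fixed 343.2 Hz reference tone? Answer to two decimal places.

For a string, f ∝ √T, so the new frequency is 343.2·√1.025 = 347.4635 Hz.
f_beat = |347.4635 − 343.2| = 4.26 Hz.

4.26 Hz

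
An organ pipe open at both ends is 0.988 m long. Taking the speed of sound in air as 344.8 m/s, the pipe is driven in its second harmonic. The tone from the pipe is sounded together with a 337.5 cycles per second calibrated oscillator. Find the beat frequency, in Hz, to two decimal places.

11.49 Hz

Open pipe: f_n = n·v/(2L) = 2·344.8/(2·0.988) = 348.9879 Hz.
f_beat = |348.9879 − 337.5| = 11.49 Hz.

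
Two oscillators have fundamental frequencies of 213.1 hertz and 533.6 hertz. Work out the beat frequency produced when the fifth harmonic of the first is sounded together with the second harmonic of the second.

1.7 Hz

Fifth harmonic of the first: 5·213.1 = 1065.5 Hz.
Second harmonic of the second: 2·533.6 = 1067.2 Hz.
f_beat = |1065.5 − 1067.2| = 1.7 Hz.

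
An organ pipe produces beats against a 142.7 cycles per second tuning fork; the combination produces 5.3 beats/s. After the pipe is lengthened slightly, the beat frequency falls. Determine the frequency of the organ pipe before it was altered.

148 Hz

|f − 142.7| = 5.3, so the organ pipe was at either 137.4 Hz or 148 Hz.
A longer pipe has a lower fundamental; the adjustment lowers the organ pipe's frequency.
The beat rate fell, so the adjustment moved the organ pipe toward 142.7 Hz — it must have started above the reference.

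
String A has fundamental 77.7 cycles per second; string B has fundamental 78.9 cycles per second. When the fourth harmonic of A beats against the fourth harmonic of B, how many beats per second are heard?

4.8 Hz

Fourth harmonic of the first: 4·77.7 = 310.8 Hz.
Fourth harmonic of the second: 4·78.9 = 315.6 Hz.
f_beat = |310.8 − 315.6| = 4.8 Hz.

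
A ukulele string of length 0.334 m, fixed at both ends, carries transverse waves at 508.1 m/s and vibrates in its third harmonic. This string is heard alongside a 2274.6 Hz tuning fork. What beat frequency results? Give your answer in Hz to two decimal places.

For a string fixed at both ends, f_n = n·v/(2L) = 3·508.1/(2·0.334) = 2281.8862 Hz.
f_beat = |2281.8862 − 2274.6| = 7.29 Hz.

7.29 Hz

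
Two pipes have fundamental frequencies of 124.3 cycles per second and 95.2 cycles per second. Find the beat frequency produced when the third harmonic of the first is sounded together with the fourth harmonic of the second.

7.9 Hz

Third harmonic of the first: 3·124.3 = 372.9 Hz.
Fourth harmonic of the second: 4·95.2 = 380.8 Hz.
f_beat = |372.9 − 380.8| = 7.9 Hz.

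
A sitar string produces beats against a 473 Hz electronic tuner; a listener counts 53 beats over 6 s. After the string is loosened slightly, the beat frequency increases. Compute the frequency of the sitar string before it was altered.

464.1667 Hz

Beat frequency = 53/6 = 8.8333 Hz.
|f − 473| = 8.8333, so the sitar string was at either 464.1667 Hz or 481.8333 Hz.
Reducing tension lowers a string's frequency; the adjustment lowers the sitar string's frequency.
The beat rate rose, so the adjustment moved the sitar string further from 473 Hz — it was already below the reference.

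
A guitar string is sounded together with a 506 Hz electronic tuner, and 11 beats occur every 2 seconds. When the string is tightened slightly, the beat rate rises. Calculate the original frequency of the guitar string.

Beat frequency = 11/2 = 5.5 Hz.
|f − 506| = 5.5, so the guitar string was at either 500.5 Hz or 511.5 Hz.
Increasing tension raises a string's frequency; the adjustment raises the guitar string's frequency.
The beat rate rose, so the adjustment moved the guitar string further from 506 Hz — it was already above the reference.

511.5 Hz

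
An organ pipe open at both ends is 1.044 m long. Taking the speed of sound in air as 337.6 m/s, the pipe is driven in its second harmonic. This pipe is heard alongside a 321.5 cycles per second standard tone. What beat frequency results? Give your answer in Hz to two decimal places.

1.87 Hz

Open pipe: f_n = n·v/(2L) = 2·337.6/(2·1.044) = 323.3716 Hz.
f_beat = |323.3716 − 321.5| = 1.87 Hz.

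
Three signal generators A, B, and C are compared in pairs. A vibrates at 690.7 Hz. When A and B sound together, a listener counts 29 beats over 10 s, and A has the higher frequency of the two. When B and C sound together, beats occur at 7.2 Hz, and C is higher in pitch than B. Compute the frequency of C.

695 Hz

A–B: Beat frequency = 29/10 = 2.9 Hz.
B is below A, so f_B = 690.7 − 2.9 = 687.8 Hz.
C is above B, so f_C = 687.8 + 7.2 = 695 Hz.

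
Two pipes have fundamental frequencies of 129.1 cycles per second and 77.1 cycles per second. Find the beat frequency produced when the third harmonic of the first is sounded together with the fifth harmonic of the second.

1.8 Hz

Third harmonic of the first: 3·129.1 = 387.3 Hz.
Fifth harmonic of the second: 5·77.1 = 385.5 Hz.
f_beat = |387.3 − 385.5| = 1.8 Hz.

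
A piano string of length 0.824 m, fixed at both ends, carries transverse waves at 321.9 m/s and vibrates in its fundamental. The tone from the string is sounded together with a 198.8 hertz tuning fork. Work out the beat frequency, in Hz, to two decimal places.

For a string fixed at both ends, f_n = n·v/(2L) = 1·321.9/(2·0.824) = 195.3277 Hz.
f_beat = |195.3277 − 198.8| = 3.47 Hz.

3.47 Hz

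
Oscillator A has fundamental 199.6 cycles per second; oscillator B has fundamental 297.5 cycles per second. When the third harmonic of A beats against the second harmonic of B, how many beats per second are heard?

3.8 Hz

Third harmonic of the first: 3·199.6 = 598.8 Hz.
Second harmonic of the second: 2·297.5 = 595.0 Hz.
f_beat = |598.8 − 595.0| = 3.8 Hz.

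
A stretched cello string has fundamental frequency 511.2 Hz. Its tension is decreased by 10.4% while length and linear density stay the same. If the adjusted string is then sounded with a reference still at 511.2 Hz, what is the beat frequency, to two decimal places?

27.31 Hz

For a string, f ∝ √T, so the new frequency is 511.2·√0.896 = 483.8880 Hz.
f_beat = |483.8880 − 511.2| = 27.31 Hz.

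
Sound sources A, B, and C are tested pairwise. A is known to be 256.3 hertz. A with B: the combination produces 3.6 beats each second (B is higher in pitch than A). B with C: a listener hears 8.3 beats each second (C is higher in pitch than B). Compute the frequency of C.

B is above A, so f_B = 256.3 + 3.6 = 259.9 Hz.
C is above B, so f_C = 259.9 + 8.3 = 268.2 Hz.

268.2 Hz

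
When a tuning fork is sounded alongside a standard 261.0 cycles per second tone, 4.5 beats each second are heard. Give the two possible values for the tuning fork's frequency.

|f − 261.0| = 4.5, so f = 261.0 ± 4.5.

256.5 Hz or 265.5 Hz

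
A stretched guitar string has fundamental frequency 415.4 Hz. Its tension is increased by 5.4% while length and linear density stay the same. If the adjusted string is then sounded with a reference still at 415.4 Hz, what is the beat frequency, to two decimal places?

For a string, f ∝ √T, so the new frequency is 415.4·√1.054 = 426.4683 Hz.
f_beat = |426.4683 − 415.4| = 11.07 Hz.

11.07 Hz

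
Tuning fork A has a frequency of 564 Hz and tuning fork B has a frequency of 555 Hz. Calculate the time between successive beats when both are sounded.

0.111 s

f_beat = |564 − 555| = 9 Hz.
Beat period T = 1 / f_beat = 1 / 9 s.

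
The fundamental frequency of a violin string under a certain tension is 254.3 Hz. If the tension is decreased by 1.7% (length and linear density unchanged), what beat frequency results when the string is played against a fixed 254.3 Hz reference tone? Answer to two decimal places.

For a string, f ∝ √T, so the new frequency is 254.3·√0.983 = 252.1292 Hz.
f_beat = |252.1292 − 254.3| = 2.17 Hz.

2.17 Hz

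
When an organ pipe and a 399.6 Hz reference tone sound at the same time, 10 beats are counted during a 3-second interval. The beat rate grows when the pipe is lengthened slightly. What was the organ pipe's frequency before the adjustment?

396.2667 Hz

Beat frequency = 10/3 = 3.3333 Hz.
|f − 399.6| = 3.3333, so the organ pipe was at either 396.2667 Hz or 402.9333 Hz.
A longer pipe has a lower fundamental; the adjustment lowers the organ pipe's frequency.
The beat rate rose, so the adjustment moved the organ pipe further from 399.6 Hz — it was already below the reference.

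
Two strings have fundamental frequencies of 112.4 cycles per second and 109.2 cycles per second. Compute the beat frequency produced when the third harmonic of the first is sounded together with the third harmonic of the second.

Third harmonic of the first: 3·112.4 = 337.2 Hz.
Third harmonic of the second: 3·109.2 = 327.6 Hz.
f_beat = |337.2 − 327.6| = 9.6 Hz.

9.6 Hz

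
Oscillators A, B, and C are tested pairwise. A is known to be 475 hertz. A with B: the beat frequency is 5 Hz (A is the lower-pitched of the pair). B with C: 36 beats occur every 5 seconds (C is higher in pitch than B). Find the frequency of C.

B is above A, so f_B = 475 + 5 = 480 Hz.
B–C: Beat frequency = 36/5 = 7.2 Hz.
C is above B, so f_C = 480 + 7.2 = 487.2 Hz.

487.2 Hz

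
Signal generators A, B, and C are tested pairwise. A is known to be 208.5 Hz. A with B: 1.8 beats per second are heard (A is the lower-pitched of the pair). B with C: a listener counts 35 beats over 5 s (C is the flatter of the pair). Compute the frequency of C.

203.3 Hz

B is above A, so f_B = 208.5 + 1.8 = 210.3 Hz.
B–C: Beat frequency = 35/5 = 7 Hz.
C is below B, so f_C = 210.3 − 7 = 203.3 Hz.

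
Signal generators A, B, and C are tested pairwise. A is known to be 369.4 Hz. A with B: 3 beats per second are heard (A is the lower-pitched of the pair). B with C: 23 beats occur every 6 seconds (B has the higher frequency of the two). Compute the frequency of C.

368.5667 Hz

B is above A, so f_B = 369.4 + 3 = 372.4 Hz.
B–C: Beat frequency = 23/6 = 3.8333 Hz.
C is below B, so f_C = 372.4 − 3.8333 = 368.5667 Hz.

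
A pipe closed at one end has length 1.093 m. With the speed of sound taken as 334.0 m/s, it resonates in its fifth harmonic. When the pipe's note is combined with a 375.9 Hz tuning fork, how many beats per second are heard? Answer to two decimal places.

6.08 Hz

Closed pipe (odd harmonics): f_n = n·v/(4L) = 5·334.0/(4·1.093) = 381.9762 Hz.
f_beat = |381.9762 − 375.9| = 6.08 Hz.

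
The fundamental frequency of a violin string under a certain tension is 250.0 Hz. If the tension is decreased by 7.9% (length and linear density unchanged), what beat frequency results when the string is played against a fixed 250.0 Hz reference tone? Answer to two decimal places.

For a string, f ∝ √T, so the new frequency is 250.0·√0.921 = 239.9219 Hz.
f_beat = |239.9219 − 250.0| = 10.08 Hz.

10.08 Hz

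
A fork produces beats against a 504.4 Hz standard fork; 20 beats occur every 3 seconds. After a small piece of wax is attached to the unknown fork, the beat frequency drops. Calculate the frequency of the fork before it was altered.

Beat frequency = 20/3 = 6.6667 Hz.
|f − 504.4| = 6.6667, so the fork was at either 497.7333 Hz or 511.0667 Hz.
Loading a fork with wax lowers its frequency; the adjustment lowers the fork's frequency.
The beat rate fell, so the adjustment moved the fork toward 504.4 Hz — it must have started above the reference.

511.0667 Hz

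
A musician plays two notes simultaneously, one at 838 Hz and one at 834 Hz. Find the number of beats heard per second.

Beats arise from superposition of two nearby frequencies; the beat rate is |f₁ − f₂|.
|838 − 834| = 4 Hz.

4 Hz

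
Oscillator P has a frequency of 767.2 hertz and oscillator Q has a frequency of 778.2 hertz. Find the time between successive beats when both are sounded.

f_beat = |767.2 − 778.2| = 11 Hz.
Beat period T = 1 / f_beat = 1 / 11 s.

0.091 s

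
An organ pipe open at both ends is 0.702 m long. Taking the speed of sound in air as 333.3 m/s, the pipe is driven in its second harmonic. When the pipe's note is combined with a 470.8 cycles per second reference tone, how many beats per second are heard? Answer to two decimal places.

Open pipe: f_n = n·v/(2L) = 2·333.3/(2·0.702) = 474.7863 Hz.
f_beat = |474.7863 − 470.8| = 3.99 Hz.

3.99 Hz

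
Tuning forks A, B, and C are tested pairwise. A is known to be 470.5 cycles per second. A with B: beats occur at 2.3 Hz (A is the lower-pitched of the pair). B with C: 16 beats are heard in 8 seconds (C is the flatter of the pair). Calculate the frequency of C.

470.8 Hz

B is above A, so f_B = 470.5 + 2.3 = 472.8 Hz.
B–C: Beat frequency = 16/8 = 2 Hz.
C is below B, so f_C = 472.8 − 2 = 470.8 Hz.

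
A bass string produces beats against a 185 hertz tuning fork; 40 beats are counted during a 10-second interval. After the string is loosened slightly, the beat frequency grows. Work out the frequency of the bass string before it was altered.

181 Hz

Beat frequency = 40/10 = 4 Hz.
|f − 185| = 4, so the bass string was at either 181 Hz or 189 Hz.
Reducing tension lowers a string's frequency; the adjustment lowers the bass string's frequency.
The beat rate rose, so the adjustment moved the bass string further from 185 Hz — it was already below the reference.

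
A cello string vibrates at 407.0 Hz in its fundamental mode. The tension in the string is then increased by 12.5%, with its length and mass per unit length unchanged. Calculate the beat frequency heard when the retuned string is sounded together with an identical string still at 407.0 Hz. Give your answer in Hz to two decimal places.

24.69 Hz

For a string, f ∝ √T, so the new frequency is 407.0·√1.125 = 431.6887 Hz.
f_beat = |431.6887 − 407.0| = 24.69 Hz.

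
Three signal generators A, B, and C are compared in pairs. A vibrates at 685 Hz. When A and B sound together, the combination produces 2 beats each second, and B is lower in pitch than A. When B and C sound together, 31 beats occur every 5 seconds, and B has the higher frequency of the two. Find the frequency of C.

B is below A, so f_B = 685 − 2 = 683 Hz.
B–C: Beat frequency = 31/5 = 6.2 Hz.
C is below B, so f_C = 683 − 6.2 = 676.8 Hz.

676.8 Hz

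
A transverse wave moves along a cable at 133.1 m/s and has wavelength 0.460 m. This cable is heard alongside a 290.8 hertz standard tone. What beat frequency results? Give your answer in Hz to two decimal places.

1.45 Hz

Source frequency f = v/λ = 133.1/0.460 = 289.3478 Hz.
f_beat = |289.3478 − 290.8| = 1.45 Hz.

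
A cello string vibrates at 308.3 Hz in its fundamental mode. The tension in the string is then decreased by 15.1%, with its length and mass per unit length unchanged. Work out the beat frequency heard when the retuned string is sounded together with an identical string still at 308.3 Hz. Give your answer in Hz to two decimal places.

24.23 Hz

For a string, f ∝ √T, so the new frequency is 308.3·√0.849 = 284.0713 Hz.
f_beat = |284.0713 − 308.3| = 24.23 Hz.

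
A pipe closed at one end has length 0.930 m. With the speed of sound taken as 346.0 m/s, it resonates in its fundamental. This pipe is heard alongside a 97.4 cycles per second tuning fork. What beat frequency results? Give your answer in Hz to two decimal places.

Closed pipe (odd harmonics): f_n = n·v/(4L) = 1·346.0/(4·0.930) = 93.0108 Hz.
f_beat = |93.0108 − 97.4| = 4.39 Hz.

4.39 Hz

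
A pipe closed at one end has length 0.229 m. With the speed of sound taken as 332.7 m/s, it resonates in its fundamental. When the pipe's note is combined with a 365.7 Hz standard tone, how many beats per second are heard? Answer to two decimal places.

Closed pipe (odd harmonics): f_n = n·v/(4L) = 1·332.7/(4·0.229) = 363.2096 Hz.
f_beat = |363.2096 − 365.7| = 2.49 Hz.

2.49 Hz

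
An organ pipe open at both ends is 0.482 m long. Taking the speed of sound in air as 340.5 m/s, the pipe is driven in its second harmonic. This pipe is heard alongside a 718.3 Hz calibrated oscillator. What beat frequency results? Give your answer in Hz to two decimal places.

Open pipe: f_n = n·v/(2L) = 2·340.5/(2·0.482) = 706.4315 Hz.
f_beat = |706.4315 − 718.3| = 11.87 Hz.

11.87 Hz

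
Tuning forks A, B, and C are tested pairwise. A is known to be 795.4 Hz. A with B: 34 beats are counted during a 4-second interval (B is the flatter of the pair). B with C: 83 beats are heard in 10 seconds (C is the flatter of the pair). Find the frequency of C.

A–B: Beat frequency = 34/4 = 8.5 Hz.
B is below A, so f_B = 795.4 − 8.5 = 786.9 Hz.
B–C: Beat frequency = 83/10 = 8.3 Hz.
C is below B, so f_C = 786.9 − 8.3 = 778.6 Hz.

778.6 Hz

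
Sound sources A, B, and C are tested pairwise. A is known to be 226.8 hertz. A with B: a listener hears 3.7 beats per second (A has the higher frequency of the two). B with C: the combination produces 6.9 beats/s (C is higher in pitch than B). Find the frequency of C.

B is below A, so f_B = 226.8 − 3.7 = 223.1 Hz.
C is above B, so f_C = 223.1 + 6.9 = 230 Hz.

230 Hz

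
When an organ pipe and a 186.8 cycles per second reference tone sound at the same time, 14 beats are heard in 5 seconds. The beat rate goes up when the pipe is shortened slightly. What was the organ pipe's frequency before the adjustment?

Beat frequency = 14/5 = 2.8 Hz.
|f − 186.8| = 2.8, so the organ pipe was at either 184 Hz or 189.6 Hz.
A shorter pipe has a higher fundamental; the adjustment raises the organ pipe's frequency.
The beat rate rose, so the adjustment moved the organ pipe further from 186.8 Hz — it was already above the reference.

189.6 Hz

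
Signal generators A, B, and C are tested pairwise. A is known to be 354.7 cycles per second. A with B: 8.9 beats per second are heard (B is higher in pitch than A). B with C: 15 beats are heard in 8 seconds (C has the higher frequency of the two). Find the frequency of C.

365.475 Hz

B is above A, so f_B = 354.7 + 8.9 = 363.6 Hz.
B–C: Beat frequency = 15/8 = 1.875 Hz.
C is above B, so f_C = 363.6 + 1.875 = 365.475 Hz.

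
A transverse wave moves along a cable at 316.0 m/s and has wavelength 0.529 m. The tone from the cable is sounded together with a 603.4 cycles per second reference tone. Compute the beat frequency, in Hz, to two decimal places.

6.05 Hz

Source frequency f = v/λ = 316.0/0.529 = 597.3535 Hz.
f_beat = |597.3535 − 603.4| = 6.05 Hz.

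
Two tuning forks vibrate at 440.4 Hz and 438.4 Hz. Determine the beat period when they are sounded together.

f_beat = |440.4 − 438.4| = 2 Hz.
Beat period T = 1 / f_beat = 1 / 2 s.

0.500 s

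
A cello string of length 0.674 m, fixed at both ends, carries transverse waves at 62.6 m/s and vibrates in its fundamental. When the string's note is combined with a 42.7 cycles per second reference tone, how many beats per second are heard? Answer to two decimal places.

3.74 Hz

For a string fixed at both ends, f_n = n·v/(2L) = 1·62.6/(2·0.674) = 46.4392 Hz.
f_beat = |46.4392 − 42.7| = 3.74 Hz.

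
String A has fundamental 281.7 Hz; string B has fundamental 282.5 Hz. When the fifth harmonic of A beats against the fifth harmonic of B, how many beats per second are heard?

4.0 Hz

Fifth harmonic of the first: 5·281.7 = 1408.5 Hz.
Fifth harmonic of the second: 5·282.5 = 1412.5 Hz.
f_beat = |1408.5 − 1412.5| = 4.0 Hz.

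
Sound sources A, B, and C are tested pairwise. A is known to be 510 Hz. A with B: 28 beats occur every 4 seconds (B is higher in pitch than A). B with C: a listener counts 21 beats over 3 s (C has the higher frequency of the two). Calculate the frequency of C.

A–B: Beat frequency = 28/4 = 7 Hz.
B is above A, so f_B = 510 + 7 = 517 Hz.
B–C: Beat frequency = 21/3 = 7 Hz.
C is above B, so f_C = 517 + 7 = 524 Hz.

524 Hz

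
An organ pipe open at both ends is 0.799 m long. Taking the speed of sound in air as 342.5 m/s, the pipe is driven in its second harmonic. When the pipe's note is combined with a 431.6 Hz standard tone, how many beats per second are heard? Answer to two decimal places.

2.94 Hz

Open pipe: f_n = n·v/(2L) = 2·342.5/(2·0.799) = 428.6608 Hz.
f_beat = |428.6608 − 431.6| = 2.94 Hz.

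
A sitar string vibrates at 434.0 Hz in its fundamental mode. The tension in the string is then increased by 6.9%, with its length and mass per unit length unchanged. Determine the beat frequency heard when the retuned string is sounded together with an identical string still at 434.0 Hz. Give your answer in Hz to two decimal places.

14.72 Hz

For a string, f ∝ √T, so the new frequency is 434.0·√1.069 = 448.7233 Hz.
f_beat = |448.7233 − 434.0| = 14.72 Hz.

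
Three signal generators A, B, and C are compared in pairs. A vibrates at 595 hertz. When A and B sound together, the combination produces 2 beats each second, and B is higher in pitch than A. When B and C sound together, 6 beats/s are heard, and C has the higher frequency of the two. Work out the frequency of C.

603 Hz

B is above A, so f_B = 595 + 2 = 597 Hz.
C is above B, so f_C = 597 + 6 = 603 Hz.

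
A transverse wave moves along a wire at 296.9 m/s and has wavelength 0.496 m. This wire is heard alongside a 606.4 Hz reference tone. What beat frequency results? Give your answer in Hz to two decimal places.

7.81 Hz

Source frequency f = v/λ = 296.9/0.496 = 598.5887 Hz.
f_beat = |598.5887 − 606.4| = 7.81 Hz.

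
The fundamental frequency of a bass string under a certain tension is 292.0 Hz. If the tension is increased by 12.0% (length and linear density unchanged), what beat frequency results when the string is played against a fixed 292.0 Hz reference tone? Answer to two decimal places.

17.02 Hz

For a string, f ∝ √T, so the new frequency is 292.0·√1.120 = 309.0238 Hz.
f_beat = |309.0238 − 292.0| = 17.02 Hz.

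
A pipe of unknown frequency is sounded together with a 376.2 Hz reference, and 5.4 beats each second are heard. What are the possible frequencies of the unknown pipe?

370.8 Hz or 381.6 Hz

|f − 376.2| = 5.4, so f = 376.2 ± 5.4.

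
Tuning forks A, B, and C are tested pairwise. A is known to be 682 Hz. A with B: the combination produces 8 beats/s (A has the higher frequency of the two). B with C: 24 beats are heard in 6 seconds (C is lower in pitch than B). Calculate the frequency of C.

670 Hz

B is below A, so f_B = 682 − 8 = 674 Hz.
B–C: Beat frequency = 24/6 = 4 Hz.
C is below B, so f_C = 674 − 4 = 670 Hz.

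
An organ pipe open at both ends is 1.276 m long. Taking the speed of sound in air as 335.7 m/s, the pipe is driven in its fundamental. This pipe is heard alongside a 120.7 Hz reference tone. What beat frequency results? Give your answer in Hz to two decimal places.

Open pipe: f_n = n·v/(2L) = 1·335.7/(2·1.276) = 131.5439 Hz.
f_beat = |131.5439 − 120.7| = 10.84 Hz.

10.84 Hz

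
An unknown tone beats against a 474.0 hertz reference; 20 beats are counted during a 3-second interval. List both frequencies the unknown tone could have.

Beat frequency = 20/3 = 6.6667 Hz.
|f − 474.0| = 6.6667, so f = 474.0 ± 6.6667.

467.3333 Hz or 480.6667 Hz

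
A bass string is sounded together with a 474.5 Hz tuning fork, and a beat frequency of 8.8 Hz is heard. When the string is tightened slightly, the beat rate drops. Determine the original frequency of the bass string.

|f − 474.5| = 8.8, so the bass string was at either 465.7 Hz or 483.3 Hz.
Increasing tension raises a string's frequency; the adjustment raises the bass string's frequency.
The beat rate fell, so the adjustment moved the bass string toward 474.5 Hz — it must have started below the reference.

465.7 Hz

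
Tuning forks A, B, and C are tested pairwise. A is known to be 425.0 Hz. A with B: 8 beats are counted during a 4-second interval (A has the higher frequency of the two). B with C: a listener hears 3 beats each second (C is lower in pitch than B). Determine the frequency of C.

420 Hz

A–B: Beat frequency = 8/4 = 2 Hz.
B is below A, so f_B = 425.0 − 2 = 423 Hz.
C is below B, so f_C = 423 − 3 = 420 Hz.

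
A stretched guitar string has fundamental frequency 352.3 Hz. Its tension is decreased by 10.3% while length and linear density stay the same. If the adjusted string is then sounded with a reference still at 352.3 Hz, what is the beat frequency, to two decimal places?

For a string, f ∝ √T, so the new frequency is 352.3·√0.897 = 333.6636 Hz.
f_beat = |333.6636 − 352.3| = 18.64 Hz.

18.64 Hz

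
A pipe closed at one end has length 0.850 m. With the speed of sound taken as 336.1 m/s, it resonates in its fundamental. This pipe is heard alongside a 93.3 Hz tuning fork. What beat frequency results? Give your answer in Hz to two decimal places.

5.55 Hz

Closed pipe (odd harmonics): f_n = n·v/(4L) = 1·336.1/(4·0.850) = 98.8529 Hz.
f_beat = |98.8529 − 93.3| = 5.55 Hz.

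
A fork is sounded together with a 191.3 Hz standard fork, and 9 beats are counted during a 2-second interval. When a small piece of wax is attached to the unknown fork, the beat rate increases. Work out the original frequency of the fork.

186.8 Hz

Beat frequency = 9/2 = 4.5 Hz.
|f − 191.3| = 4.5, so the fork was at either 186.8 Hz or 195.8 Hz.
Loading a fork with wax lowers its frequency; the adjustment lowers the fork's frequency.
The beat rate rose, so the adjustment moved the fork further from 191.3 Hz — it was already below the reference.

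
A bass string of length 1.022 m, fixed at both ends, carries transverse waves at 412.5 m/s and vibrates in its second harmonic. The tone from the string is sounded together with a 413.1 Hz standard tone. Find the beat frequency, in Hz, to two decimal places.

For a string fixed at both ends, f_n = n·v/(2L) = 2·412.5/(2·1.022) = 403.6204 Hz.
f_beat = |403.6204 − 413.1| = 9.48 Hz.

9.48 Hz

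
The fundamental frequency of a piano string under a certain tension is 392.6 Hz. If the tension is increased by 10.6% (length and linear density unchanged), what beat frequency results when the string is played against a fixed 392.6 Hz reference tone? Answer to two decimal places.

20.28 Hz

For a string, f ∝ √T, so the new frequency is 392.6·√1.106 = 412.8838 Hz.
f_beat = |412.8838 − 392.6| = 20.28 Hz.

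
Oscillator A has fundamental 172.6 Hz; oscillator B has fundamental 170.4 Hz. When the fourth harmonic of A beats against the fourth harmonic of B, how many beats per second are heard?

Fourth harmonic of the first: 4·172.6 = 690.4 Hz.
Fourth harmonic of the second: 4·170.4 = 681.6 Hz.
f_beat = |690.4 − 681.6| = 8.8 Hz.

8.8 Hz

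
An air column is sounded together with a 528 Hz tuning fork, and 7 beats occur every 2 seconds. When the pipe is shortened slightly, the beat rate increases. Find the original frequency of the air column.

Beat frequency = 7/2 = 3.5 Hz.
|f − 528| = 3.5, so the air column was at either 524.5 Hz or 531.5 Hz.
A shorter pipe has a higher fundamental; the adjustment raises the air column's frequency.
The beat rate rose, so the adjustment moved the air column further from 528 Hz — it was already above the reference.

531.5 Hz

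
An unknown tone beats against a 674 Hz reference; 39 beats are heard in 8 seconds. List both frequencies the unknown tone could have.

Beat frequency = 39/8 = 4.875 Hz.
|f − 674| = 4.875, so f = 674 ± 4.875.

669.125 Hz or 678.875 Hz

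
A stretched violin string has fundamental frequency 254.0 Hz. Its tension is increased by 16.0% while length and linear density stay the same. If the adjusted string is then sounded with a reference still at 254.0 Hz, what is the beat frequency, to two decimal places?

For a string, f ∝ √T, so the new frequency is 254.0·√1.160 = 273.5664 Hz.
f_beat = |273.5664 − 254.0| = 19.57 Hz.

19.57 Hz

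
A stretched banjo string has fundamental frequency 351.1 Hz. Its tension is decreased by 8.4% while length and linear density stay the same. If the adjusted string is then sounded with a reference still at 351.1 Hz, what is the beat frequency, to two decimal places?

For a string, f ∝ √T, so the new frequency is 351.1·√0.916 = 336.0304 Hz.
f_beat = |336.0304 − 351.1| = 15.07 Hz.

15.07 Hz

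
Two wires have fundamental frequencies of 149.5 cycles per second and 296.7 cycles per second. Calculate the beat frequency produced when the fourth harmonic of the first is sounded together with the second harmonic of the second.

Fourth harmonic of the first: 4·149.5 = 598.0 Hz.
Second harmonic of the second: 2·296.7 = 593.4 Hz.
f_beat = |598.0 − 593.4| = 4.6 Hz.

4.6 Hz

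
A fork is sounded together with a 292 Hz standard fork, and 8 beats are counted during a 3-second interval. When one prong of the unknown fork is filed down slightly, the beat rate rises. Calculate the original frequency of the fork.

294.6667 Hz

Beat frequency = 8/3 = 2.6667 Hz.
|f − 292| = 2.6667, so the fork was at either 289.3333 Hz or 294.6667 Hz.
Filing a prong removes mass and raises the fork's frequency; the adjustment raises the fork's frequency.
The beat rate rose, so the adjustment moved the fork further from 292 Hz — it was already above the reference.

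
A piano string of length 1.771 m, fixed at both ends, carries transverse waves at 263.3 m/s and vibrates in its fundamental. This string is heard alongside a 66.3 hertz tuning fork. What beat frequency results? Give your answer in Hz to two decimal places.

For a string fixed at both ends, f_n = n·v/(2L) = 1·263.3/(2·1.771) = 74.3365 Hz.
f_beat = |74.3365 − 66.3| = 8.04 Hz.

8.04 Hz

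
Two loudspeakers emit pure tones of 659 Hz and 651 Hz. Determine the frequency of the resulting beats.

8 Hz

f_beat = |f₁ − f₂|.
|659 − 651| = 8 Hz.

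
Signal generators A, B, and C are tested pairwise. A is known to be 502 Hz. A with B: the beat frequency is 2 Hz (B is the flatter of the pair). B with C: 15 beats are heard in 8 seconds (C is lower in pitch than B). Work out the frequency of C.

498.125 Hz

B is below A, so f_B = 502 − 2 = 500 Hz.
B–C: Beat frequency = 15/8 = 1.875 Hz.
C is below B, so f_C = 500 − 1.875 = 498.125 Hz.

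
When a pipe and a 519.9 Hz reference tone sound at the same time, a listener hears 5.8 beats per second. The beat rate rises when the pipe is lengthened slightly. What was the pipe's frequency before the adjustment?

|f − 519.9| = 5.8, so the pipe was at either 514.1 Hz or 525.7 Hz.
A longer pipe has a lower fundamental; the adjustment lowers the pipe's frequency.
The beat rate rose, so the adjustment moved the pipe further from 519.9 Hz — it was already below the reference.

514.1 Hz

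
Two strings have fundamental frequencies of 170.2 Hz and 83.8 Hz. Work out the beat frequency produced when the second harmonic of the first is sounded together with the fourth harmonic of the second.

Second harmonic of the first: 2·170.2 = 340.4 Hz.
Fourth harmonic of the second: 4·83.8 = 335.2 Hz.
f_beat = |340.4 − 335.2| = 5.2 Hz.

5.2 Hz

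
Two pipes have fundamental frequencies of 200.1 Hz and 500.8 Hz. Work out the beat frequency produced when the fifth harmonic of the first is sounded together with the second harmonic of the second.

1.1 Hz

Fifth harmonic of the first: 5·200.1 = 1000.5 Hz.
Second harmonic of the second: 2·500.8 = 1001.6 Hz.
f_beat = |1000.5 − 1001.6| = 1.1 Hz.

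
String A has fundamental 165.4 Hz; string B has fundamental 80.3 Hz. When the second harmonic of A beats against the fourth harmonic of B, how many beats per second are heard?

9.6 Hz

Second harmonic of the first: 2·165.4 = 330.8 Hz.
Fourth harmonic of the second: 4·80.3 = 321.2 Hz.
f_beat = |330.8 − 321.2| = 9.6 Hz.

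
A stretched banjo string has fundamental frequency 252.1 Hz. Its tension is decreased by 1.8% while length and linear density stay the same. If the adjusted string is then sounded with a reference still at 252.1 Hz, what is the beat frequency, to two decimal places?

For a string, f ∝ √T, so the new frequency is 252.1·√0.982 = 249.8208 Hz.
f_beat = |249.8208 − 252.1| = 2.28 Hz.

2.28 Hz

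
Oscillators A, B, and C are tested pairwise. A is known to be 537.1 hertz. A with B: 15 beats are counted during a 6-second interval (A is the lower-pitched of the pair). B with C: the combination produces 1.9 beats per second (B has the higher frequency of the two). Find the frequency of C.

A–B: Beat frequency = 15/6 = 2.5 Hz.
B is above A, so f_B = 537.1 + 2.5 = 539.6 Hz.
C is below B, so f_C = 539.6 − 1.9 = 537.7 Hz.

537.7 Hz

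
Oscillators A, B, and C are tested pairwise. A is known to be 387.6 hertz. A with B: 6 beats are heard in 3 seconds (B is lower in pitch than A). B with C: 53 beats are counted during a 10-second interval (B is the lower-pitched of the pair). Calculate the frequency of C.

A–B: Beat frequency = 6/3 = 2 Hz.
B is below A, so f_B = 387.6 − 2 = 385.6 Hz.
B–C: Beat frequency = 53/10 = 5.3 Hz.
C is above B, so f_C = 385.6 + 5.3 = 390.9 Hz.

390.9 Hz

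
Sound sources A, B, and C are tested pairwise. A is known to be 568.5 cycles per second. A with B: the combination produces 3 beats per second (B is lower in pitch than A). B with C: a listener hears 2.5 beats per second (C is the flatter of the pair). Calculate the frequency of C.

B is below A, so f_B = 568.5 − 3 = 565.5 Hz.
C is below B, so f_C = 565.5 − 2.5 = 563 Hz.

563 Hz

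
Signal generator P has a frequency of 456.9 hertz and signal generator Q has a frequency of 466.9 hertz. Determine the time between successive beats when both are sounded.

f_beat = |456.9 − 466.9| = 10 Hz.
Beat period T = 1 / f_beat = 1 / 10 s.

0.100 s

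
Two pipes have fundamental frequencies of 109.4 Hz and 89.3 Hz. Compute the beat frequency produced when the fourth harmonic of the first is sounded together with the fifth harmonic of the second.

Fourth harmonic of the first: 4·109.4 = 437.6 Hz.
Fifth harmonic of the second: 5·89.3 = 446.5 Hz.
f_beat = |437.6 − 446.5| = 8.9 Hz.

8.9 Hz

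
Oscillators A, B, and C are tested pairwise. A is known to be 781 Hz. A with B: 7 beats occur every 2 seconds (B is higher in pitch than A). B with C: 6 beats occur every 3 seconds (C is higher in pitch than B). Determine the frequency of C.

786.5 Hz

A–B: Beat frequency = 7/2 = 3.5 Hz.
B is above A, so f_B = 781 + 3.5 = 784.5 Hz.
B–C: Beat frequency = 6/3 = 2 Hz.
C is above B, so f_C = 784.5 + 2 = 786.5 Hz.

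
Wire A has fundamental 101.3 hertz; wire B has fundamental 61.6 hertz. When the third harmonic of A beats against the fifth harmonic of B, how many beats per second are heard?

Third harmonic of the first: 3·101.3 = 303.9 Hz.
Fifth harmonic of the second: 5·61.6 = 308.0 Hz.
f_beat = |303.9 − 308.0| = 4.1 Hz.

4.1 Hz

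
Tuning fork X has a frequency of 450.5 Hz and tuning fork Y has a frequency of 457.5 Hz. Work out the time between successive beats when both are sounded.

0.143 s

f_beat = |450.5 − 457.5| = 7 Hz.
Beat period T = 1 / f_beat = 1 / 7 s.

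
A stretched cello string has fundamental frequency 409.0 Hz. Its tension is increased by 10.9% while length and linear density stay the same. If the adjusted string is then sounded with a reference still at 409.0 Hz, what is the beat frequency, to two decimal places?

21.71 Hz

For a string, f ∝ √T, so the new frequency is 409.0·√1.109 = 430.7141 Hz.
f_beat = |430.7141 − 409.0| = 21.71 Hz.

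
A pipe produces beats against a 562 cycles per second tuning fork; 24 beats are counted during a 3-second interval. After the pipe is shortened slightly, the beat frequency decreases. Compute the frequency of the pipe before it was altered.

554 Hz

Beat frequency = 24/3 = 8 Hz.
|f − 562| = 8, so the pipe was at either 554 Hz or 570 Hz.
A shorter pipe has a higher fundamental; the adjustment raises the pipe's frequency.
The beat rate fell, so the adjustment moved the pipe toward 562 Hz — it must have started below the reference.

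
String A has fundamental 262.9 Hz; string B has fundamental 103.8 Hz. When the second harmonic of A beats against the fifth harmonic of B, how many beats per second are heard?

6.8 Hz

Second harmonic of the first: 2·262.9 = 525.8 Hz.
Fifth harmonic of the second: 5·103.8 = 519.0 Hz.
f_beat = |525.8 − 519.0| = 6.8 Hz.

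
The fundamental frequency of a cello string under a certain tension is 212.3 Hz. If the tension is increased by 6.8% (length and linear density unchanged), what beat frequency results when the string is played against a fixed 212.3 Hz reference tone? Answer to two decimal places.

7.10 Hz

For a string, f ∝ √T, so the new frequency is 212.3·√1.068 = 219.3995 Hz.
f_beat = |219.3995 − 212.3| = 7.10 Hz.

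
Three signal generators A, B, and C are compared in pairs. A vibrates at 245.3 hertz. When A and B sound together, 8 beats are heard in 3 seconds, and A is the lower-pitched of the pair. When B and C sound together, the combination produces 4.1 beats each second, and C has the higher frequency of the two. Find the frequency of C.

A–B: Beat frequency = 8/3 = 2.6667 Hz.
B is above A, so f_B = 245.3 + 2.6667 = 247.9667 Hz.
C is above B, so f_C = 247.9667 + 4.1 = 252.0667 Hz.

252.0667 Hz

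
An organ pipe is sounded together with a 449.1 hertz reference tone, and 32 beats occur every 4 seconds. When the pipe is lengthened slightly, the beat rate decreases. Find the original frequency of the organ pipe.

Beat frequency = 32/4 = 8 Hz.
|f − 449.1| = 8, so the organ pipe was at either 441.1 Hz or 457.1 Hz.
A longer pipe has a lower fundamental; the adjustment lowers the organ pipe's frequency.
The beat rate fell, so the adjustment moved the organ pipe toward 449.1 Hz — it must have started above the reference.

457.1 Hz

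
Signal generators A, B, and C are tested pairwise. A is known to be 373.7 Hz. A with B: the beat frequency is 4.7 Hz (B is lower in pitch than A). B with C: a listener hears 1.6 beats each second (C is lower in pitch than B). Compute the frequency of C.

B is below A, so f_B = 373.7 − 4.7 = 369 Hz.
C is below B, so f_C = 369 − 1.6 = 367.4 Hz.

367.4 Hz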